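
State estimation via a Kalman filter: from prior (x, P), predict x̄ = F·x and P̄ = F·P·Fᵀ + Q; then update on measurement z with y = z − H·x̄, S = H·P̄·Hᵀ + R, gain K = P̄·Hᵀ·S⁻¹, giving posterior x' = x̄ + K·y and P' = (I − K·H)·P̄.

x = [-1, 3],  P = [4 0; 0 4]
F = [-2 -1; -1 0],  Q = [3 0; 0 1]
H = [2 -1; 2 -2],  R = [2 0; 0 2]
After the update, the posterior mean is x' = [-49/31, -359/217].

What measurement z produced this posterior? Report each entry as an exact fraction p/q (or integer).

z = [-3, 2]

x̄ = F·x = [-1, 1]
P̄ = F·P·Fᵀ + Q = [23 8; 8 5]
S = H·P̄·Hᵀ + R = [67 54; 54 50]
K = P̄·Hᵀ·S⁻¹ = [20/31 -3/31; 113/217 -96/217]
x' − x̄ = [-18/31, -576/217] = K·y
y = (KᵀK)⁻¹·Kᵀ·(x' − x̄) = [0, 6]
z = y + H·x̄ = [0, 6] + [-3, -4] = [-3, 2]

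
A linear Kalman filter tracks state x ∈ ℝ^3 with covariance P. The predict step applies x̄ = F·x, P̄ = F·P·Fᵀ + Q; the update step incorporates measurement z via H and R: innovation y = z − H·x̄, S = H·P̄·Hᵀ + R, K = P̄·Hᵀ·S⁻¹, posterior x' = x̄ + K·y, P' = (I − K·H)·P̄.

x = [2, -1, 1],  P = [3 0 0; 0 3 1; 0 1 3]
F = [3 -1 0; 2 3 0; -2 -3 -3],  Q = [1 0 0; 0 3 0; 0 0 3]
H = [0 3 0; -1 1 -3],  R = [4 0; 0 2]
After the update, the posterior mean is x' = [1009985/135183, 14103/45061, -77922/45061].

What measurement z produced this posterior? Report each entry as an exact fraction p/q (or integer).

x̄ = F·x = [7, 1, -4]
P̄ = F·P·Fᵀ + Q = [31 9 -6; 9 42 -48; -6 -48 87]
S = H·P̄·Hᵀ + R = [382 531; 531 1092]
K = P̄·Hᵀ·S⁻¹ = [10536/45061 -15865/135183; 14535/45061 236/45061; 1215/45061 -13094/45061]
x' − x̄ = [63704/135183, -30958/45061, 102322/45061] = K·y
y = (KᵀK)⁻¹·Kᵀ·(x' − x̄) = [-2, -8]
z = y + H·x̄ = [-2, -8] + [3, 6] = [1, -2]

z = [1, -2]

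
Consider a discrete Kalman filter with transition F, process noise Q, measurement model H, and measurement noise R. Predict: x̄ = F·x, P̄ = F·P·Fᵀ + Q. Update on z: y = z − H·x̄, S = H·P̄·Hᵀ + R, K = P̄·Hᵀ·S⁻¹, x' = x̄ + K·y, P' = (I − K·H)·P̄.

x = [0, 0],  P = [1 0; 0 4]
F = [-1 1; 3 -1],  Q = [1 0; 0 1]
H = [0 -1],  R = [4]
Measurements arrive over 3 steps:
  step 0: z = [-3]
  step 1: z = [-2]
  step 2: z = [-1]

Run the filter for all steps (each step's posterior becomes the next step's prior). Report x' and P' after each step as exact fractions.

step 0: x' = [-7/6, 7/3], P' = [59/18 -14/9; -14/9 28/9]
step 1: x' = [51/169, 1126/845], P' = [452/169 -276/169; -276/169 3092/845]
step 2: x' = [1675/3993, 3457/3993], P' = [100561/35937 -61568/35937; -61568/35937 130228/35937]

step 0: x̄ = F·x = [0, 0]
step 0: P̄ = F·P·Fᵀ + Q = [6 -7; -7 14]
step 0: y = z − H·x̄ = [-3]
step 0: S = H·P̄·Hᵀ + R = [18]
step 0: K = P̄·Hᵀ·S⁻¹ = [7/18; -7/9]
step 0: x' = x̄ + K·y = [-7/6, 7/3]
step 0: P' = (I − K·H)·P̄ = [59/18 -14/9; -14/9 28/9]
step 1: x̄ = F·x = [7/2, -35/6]
step 1: P̄ = F·P·Fᵀ + Q = [21/2 -115/6; -115/6 773/18]
step 1: y = z − H·x̄ = [-47/6]
step 1: S = H·P̄·Hᵀ + R = [845/18]
step 1: K = P̄·Hᵀ·S⁻¹ = [69/169; -773/845]
step 1: x' = x̄ + K·y = [51/169, 1126/845]
step 1: P' = (I − K·H)·P̄ = [452/169 -276/169; -276/169 3092/845]
step 2: x̄ = F·x = [67/65, -361/845]
step 2: P̄ = F·P·Fᵀ + Q = [53/5 -1184/65; -1184/65 32557/845]
step 2: y = z − H·x̄ = [-1206/845]
step 2: S = H·P̄·Hᵀ + R = [35937/845]
step 2: K = P̄·Hᵀ·S⁻¹ = [15392/35937; -32557/35937]
step 2: x' = x̄ + K·y = [1675/3993, 3457/3993]
step 2: P' = (I − K·H)·P̄ = [100561/35937 -61568/35937; -61568/35937 130228/35937]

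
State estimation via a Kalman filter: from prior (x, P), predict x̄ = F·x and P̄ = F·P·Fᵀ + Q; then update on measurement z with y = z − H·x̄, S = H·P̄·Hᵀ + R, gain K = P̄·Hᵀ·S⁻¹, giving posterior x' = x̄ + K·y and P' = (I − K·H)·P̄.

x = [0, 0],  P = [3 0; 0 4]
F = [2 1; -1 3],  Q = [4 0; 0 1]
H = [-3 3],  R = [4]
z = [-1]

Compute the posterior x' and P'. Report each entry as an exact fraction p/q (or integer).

x' = [21/218, -51/218]
P' = [1739/109 1725/109; 1725/109 1759/109]

x̄ = F·x = [0, 0]
P̄ = F·P·Fᵀ + Q = [20 6; 6 40]
y = z − H·x̄ = [-1]
S = H·P̄·Hᵀ + R = [436]
K = P̄·Hᵀ·S⁻¹ = [-21/218; 51/218]
x' = x̄ + K·y = [21/218, -51/218]
P' = (I − K·H)·P̄ = [1739/109 1725/109; 1725/109 1759/109]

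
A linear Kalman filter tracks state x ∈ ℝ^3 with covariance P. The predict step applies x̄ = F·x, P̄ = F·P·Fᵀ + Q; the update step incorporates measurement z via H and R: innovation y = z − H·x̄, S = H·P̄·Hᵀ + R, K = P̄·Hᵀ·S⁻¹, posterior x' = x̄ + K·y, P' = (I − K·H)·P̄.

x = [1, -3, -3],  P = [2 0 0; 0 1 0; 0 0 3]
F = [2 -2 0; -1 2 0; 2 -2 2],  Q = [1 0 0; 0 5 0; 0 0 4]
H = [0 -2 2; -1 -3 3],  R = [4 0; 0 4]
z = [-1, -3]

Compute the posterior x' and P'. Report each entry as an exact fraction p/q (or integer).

x' = [2383/618, -2315/618, -378/103]
P' = [4147/927 -1073/927 -16/309; -1073/927 4219/927 1292/309; -16/309 1292/309 452/103]

x̄ = F·x = [8, -7, 2]
P̄ = F·P·Fᵀ + Q = [13 -8 12; -8 11 -8; 12 -8 28]
y = z − H·x̄ = [-19, -22]
S = H·P̄·Hᵀ + R = [224 290; 290 392]
K = P̄·Hᵀ·S⁻¹ = [1025/1854 -268/927; -343/1854 11/927; 32/309 52/309]
x' = x̄ + K·y = [2383/618, -2315/618, -378/103]
P' = (I − K·H)·P̄ = [4147/927 -1073/927 -16/309; -1073/927 4219/927 1292/309; -16/309 1292/309 452/103]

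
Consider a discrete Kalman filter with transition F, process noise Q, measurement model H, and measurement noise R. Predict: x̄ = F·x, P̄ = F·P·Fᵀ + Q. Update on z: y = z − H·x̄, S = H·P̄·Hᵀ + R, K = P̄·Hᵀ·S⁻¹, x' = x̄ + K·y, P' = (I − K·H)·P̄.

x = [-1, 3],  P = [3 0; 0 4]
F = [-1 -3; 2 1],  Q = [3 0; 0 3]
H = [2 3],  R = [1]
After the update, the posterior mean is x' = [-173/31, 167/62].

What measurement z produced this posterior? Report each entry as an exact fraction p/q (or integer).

z = [-3]

x̄ = F·x = [-8, 1]
P̄ = F·P·Fᵀ + Q = [42 -18; -18 19]
S = H·P̄·Hᵀ + R = [124]
K = P̄·Hᵀ·S⁻¹ = [15/62; 21/124]
x' − x̄ = [75/31, 105/62] = K·y
y = (KᵀK)⁻¹·Kᵀ·(x' − x̄) = [10]
z = y + H·x̄ = [10] + [-13] = [-3]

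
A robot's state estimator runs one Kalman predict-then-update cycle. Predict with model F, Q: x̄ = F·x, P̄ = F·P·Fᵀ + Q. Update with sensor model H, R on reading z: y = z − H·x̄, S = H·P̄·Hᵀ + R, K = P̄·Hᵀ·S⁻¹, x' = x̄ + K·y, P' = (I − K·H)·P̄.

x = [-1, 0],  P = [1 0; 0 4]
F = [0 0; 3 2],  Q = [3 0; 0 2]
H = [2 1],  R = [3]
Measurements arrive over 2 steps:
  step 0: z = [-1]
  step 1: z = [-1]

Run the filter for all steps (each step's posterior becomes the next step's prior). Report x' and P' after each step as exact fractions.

step 0: x' = [2/7, -12/7], P' = [15/7 -27/7; -27/7 135/14]
step 1: x' = [33/100, -73/40], P' = [87/50 -57/20; -57/20 57/8]

step 0: x̄ = F·x = [0, -3]
step 0: P̄ = F·P·Fᵀ + Q = [3 0; 0 27]
step 0: y = z − H·x̄ = [2]
step 0: S = H·P̄·Hᵀ + R = [42]
step 0: K = P̄·Hᵀ·S⁻¹ = [1/7; 9/14]
step 0: x' = x̄ + K·y = [2/7, -12/7]
step 0: P' = (I − K·H)·P̄ = [15/7 -27/7; -27/7 135/14]
step 1: x̄ = F·x = [0, -18/7]
step 1: P̄ = F·P·Fᵀ + Q = [3 0; 0 95/7]
step 1: y = z − H·x̄ = [11/7]
step 1: S = H·P̄·Hᵀ + R = [200/7]
step 1: K = P̄·Hᵀ·S⁻¹ = [21/100; 19/40]
step 1: x' = x̄ + K·y = [33/100, -73/40]
step 1: P' = (I − K·H)·P̄ = [87/50 -57/20; -57/20 57/8]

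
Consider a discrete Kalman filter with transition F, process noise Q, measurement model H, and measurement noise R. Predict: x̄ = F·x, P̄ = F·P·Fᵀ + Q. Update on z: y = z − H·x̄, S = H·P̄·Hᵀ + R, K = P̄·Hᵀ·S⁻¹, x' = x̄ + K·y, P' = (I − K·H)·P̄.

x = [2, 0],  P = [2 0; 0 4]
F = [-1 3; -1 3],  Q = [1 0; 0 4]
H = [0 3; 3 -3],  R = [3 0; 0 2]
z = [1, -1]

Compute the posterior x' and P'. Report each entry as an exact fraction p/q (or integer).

x̄ = F·x = [-2, -2]
P̄ = F·P·Fᵀ + Q = [39 38; 38 42]
y = z − H·x̄ = [7, -1]
S = H·P̄·Hᵀ + R = [381 -36; -36 47]
K = P̄·Hᵀ·S⁻¹ = [1822/5537 1749/5537; 1830/5537 -12/5537]
x' = x̄ + K·y = [-69/5537, 1748/5537]
P' = (I − K·H)·P̄ = [2988/5537 1822/5537; 1822/5537 1830/5537]

x' = [-69/5537, 1748/5537]
P' = [2988/5537 1822/5537; 1822/5537 1830/5537]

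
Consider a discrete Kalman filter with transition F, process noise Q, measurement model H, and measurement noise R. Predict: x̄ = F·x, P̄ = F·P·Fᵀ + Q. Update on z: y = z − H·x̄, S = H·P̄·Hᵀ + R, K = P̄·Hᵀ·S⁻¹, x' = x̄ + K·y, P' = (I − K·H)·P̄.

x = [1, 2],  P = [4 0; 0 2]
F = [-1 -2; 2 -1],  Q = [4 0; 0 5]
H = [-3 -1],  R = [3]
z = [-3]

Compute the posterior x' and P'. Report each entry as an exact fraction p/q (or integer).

x' = [31/73, 99/73]
P' = [200/73 -534/73; -534/73 3237/146]

x̄ = F·x = [-5, 0]
P̄ = F·P·Fᵀ + Q = [16 -4; -4 23]
y = z − H·x̄ = [-18]
S = H·P̄·Hᵀ + R = [146]
K = P̄·Hᵀ·S⁻¹ = [-22/73; -11/146]
x' = x̄ + K·y = [31/73, 99/73]
P' = (I − K·H)·P̄ = [200/73 -534/73; -534/73 3237/146]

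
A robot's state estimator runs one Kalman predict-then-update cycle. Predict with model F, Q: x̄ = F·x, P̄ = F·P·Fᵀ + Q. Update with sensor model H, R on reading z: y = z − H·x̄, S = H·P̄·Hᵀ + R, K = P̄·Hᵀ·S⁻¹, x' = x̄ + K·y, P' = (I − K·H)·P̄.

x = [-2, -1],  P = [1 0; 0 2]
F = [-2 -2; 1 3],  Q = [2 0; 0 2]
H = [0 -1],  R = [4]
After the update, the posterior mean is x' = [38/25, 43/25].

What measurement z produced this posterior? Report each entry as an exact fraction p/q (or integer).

z = [-3]

x̄ = F·x = [6, -5]
P̄ = F·P·Fᵀ + Q = [14 -14; -14 21]
S = H·P̄·Hᵀ + R = [25]
K = P̄·Hᵀ·S⁻¹ = [14/25; -21/25]
x' − x̄ = [-112/25, 168/25] = K·y
y = (KᵀK)⁻¹·Kᵀ·(x' − x̄) = [-8]
z = y + H·x̄ = [-8] + [5] = [-3]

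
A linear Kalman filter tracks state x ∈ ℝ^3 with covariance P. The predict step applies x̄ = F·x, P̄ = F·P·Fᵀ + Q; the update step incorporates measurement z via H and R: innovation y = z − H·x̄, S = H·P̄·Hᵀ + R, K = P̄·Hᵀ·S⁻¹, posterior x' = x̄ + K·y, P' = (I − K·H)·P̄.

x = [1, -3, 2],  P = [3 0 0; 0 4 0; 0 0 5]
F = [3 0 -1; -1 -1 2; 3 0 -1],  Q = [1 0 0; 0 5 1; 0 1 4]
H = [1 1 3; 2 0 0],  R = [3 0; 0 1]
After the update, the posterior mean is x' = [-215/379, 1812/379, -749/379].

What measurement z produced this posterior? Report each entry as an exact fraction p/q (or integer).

x̄ = F·x = [1, 6, 1]
P̄ = F·P·Fᵀ + Q = [33 -19 32; -19 32 -18; 32 -18 36]
S = H·P̄·Hᵀ + R = [438 220; 220 133]
K = P̄·Hᵀ·S⁻¹ = [55/4927 2354/4927; 2907/9854 -3812/4927; 1073/4927 596/4927]
x' − x̄ = [-594/379, -462/379, -1128/379] = K·y
y = (KᵀK)⁻¹·Kᵀ·(x' − x̄) = [-12, -3]
z = y + H·x̄ = [-12, -3] + [10, 2] = [-2, -1]

z = [-2, -1]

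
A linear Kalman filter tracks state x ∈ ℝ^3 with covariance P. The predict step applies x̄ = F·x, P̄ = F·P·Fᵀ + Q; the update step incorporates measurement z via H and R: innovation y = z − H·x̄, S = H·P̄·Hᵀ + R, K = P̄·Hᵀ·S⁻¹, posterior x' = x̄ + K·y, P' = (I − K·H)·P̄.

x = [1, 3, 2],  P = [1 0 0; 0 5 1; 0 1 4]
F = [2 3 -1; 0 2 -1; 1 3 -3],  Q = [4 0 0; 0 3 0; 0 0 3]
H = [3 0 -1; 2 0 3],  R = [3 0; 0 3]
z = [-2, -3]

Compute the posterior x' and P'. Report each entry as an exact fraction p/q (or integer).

x' = [-107913/151022, -53681/151022, -81779/151022]
P' = [36699/151022 9141/151022 -10449/151022; 9141/151022 737523/151022 9249/151022; -10449/151022 9249/151022 47715/151022]

x̄ = F·x = [9, 4, 4]
P̄ = F·P·Fᵀ + Q = [51 29 47; 29 23 33; 47 33 67]
y = z − H·x̄ = [-25, -33]
S = H·P̄·Hᵀ + R = [247 434; 434 1374]
K = P̄·Hᵀ·S⁻¹ = [20091/75511 14017/151022; 3029/75511 15343/151022; -13177/75511 40749/151022]
x' = x̄ + K·y = [-107913/151022, -53681/151022, -81779/151022]
P' = (I − K·H)·P̄ = [36699/151022 9141/151022 -10449/151022; 9141/151022 737523/151022 9249/151022; -10449/151022 9249/151022 47715/151022]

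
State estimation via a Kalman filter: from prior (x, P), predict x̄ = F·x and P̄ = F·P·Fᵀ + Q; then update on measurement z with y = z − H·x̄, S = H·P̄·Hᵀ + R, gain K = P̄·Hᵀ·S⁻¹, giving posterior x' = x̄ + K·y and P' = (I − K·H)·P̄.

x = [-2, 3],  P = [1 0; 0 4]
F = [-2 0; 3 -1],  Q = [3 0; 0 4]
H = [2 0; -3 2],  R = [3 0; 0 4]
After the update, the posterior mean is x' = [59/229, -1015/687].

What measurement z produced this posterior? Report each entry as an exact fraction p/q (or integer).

x̄ = F·x = [4, -9]
P̄ = F·P·Fᵀ + Q = [7 -6; -6 17]
S = H·P̄·Hᵀ + R = [31 -66; -66 207]
K = P̄·Hᵀ·S⁻¹ = [80/229 -11/229; 316/687 820/2061]
x' − x̄ = [-857/229, 5168/687] = K·y
y = (KᵀK)⁻¹·Kᵀ·(x' − x̄) = [-7, 27]
z = y + H·x̄ = [-7, 27] + [8, -30] = [1, -3]

z = [1, -3]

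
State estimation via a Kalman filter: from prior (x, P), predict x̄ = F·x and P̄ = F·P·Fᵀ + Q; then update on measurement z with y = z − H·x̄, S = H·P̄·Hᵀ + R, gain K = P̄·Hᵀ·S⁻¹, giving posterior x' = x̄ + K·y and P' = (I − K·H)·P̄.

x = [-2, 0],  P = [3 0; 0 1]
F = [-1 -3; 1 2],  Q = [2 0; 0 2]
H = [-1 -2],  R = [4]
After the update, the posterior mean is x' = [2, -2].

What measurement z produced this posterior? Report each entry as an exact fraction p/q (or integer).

x̄ = F·x = [2, -2]
P̄ = F·P·Fᵀ + Q = [14 -9; -9 9]
S = H·P̄·Hᵀ + R = [18]
K = P̄·Hᵀ·S⁻¹ = [2/9; -1/2]
x' − x̄ = [0, 0] = K·y
y = (KᵀK)⁻¹·Kᵀ·(x' − x̄) = [0]
z = y + H·x̄ = [0] + [2] = [2]

z = [2]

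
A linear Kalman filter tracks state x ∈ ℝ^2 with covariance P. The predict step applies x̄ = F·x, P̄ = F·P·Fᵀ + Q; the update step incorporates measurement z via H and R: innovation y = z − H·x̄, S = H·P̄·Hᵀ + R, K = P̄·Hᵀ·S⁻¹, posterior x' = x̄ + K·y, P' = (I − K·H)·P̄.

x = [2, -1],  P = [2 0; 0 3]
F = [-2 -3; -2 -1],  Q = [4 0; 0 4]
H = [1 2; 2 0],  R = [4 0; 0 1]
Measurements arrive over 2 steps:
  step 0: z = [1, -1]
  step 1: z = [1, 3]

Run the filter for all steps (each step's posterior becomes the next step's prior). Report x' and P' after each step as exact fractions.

step 0: x̄ = F·x = [-1, -3]
step 0: P̄ = F·P·Fᵀ + Q = [39 17; 17 15]
step 0: y = z − H·x̄ = [8, 1]
step 0: S = H·P̄·Hᵀ + R = [171 146; 146 157]
step 0: K = P̄·Hᵀ·S⁻¹ = [73/5531 2680/5531; 2415/5531 -1048/5531]
step 0: x' = x̄ + K·y = [-2267/5531, 1679/5531]
step 0: P' = (I − K·H)·P̄ = [1340/5531 -524/5531; -524/5531 5092/5531]
step 1: x̄ = F·x = [-503/5531, 2855/5531]
step 1: P̄ = F·P·Fᵀ + Q = [67024/5531 16444/5531; 16444/5531 30480/5531]
step 1: y = z − H·x̄ = [324/5531, 17599/5531]
step 1: S = H·P̄·Hᵀ + R = [276844/5531 199824/5531; 199824/5531 273627/5531]
step 1: K = P̄·Hᵀ·S⁻¹ = [8326/539721 774976/1619163; 220093/539721 -287576/1619163]
step 1: x' = x̄ + K·y = [178469/124551, -3121/124551]
step 1: P' = (I − K·H)·P̄ = [387488/1619163 -143788/1619163; -143788/1619163 1392452/1619163]

step 0: x' = [-2267/5531, 1679/5531], P' = [1340/5531 -524/5531; -524/5531 5092/5531]
step 1: x' = [178469/124551, -3121/124551], P' = [387488/1619163 -143788/1619163; -143788/1619163 1392452/1619163]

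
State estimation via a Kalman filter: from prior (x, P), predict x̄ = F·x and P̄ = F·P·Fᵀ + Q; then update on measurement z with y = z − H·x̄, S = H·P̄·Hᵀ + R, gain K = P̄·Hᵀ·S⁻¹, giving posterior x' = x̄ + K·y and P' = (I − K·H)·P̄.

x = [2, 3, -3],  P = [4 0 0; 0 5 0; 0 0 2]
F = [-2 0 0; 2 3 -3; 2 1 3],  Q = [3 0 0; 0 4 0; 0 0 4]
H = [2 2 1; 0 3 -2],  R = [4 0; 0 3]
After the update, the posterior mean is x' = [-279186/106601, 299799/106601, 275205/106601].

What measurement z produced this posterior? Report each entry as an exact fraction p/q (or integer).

x̄ = F·x = [-4, 22, -2]
P̄ = F·P·Fᵀ + Q = [19 -16 -16; -16 83 13; -16 13 43]
S = H·P̄·Hᵀ + R = [315 367; 367 766]
K = P̄·Hᵀ·S⁻¹ = [-1788/106601 -1370/106601; 30761/106601 16296/106601; 45591/106601 -28384/106601]
x' − x̄ = [147218/106601, -2045423/106601, 488407/106601] = K·y
y = (KᵀK)⁻¹·Kᵀ·(x' − x̄) = [-31, -67]
z = y + H·x̄ = [-31, -67] + [34, 70] = [3, 3]

z = [3, 3]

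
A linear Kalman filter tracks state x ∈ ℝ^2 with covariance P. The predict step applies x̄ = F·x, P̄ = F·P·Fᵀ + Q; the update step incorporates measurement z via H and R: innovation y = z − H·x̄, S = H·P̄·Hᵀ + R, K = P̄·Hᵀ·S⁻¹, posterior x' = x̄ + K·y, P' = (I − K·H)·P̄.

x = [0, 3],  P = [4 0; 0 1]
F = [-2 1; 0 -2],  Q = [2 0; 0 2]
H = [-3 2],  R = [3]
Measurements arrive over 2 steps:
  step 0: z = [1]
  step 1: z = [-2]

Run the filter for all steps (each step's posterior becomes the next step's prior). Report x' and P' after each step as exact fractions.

step 0: x̄ = F·x = [3, -6]
step 0: P̄ = F·P·Fᵀ + Q = [19 -2; -2 6]
step 0: y = z − H·x̄ = [22]
step 0: S = H·P̄·Hᵀ + R = [222]
step 0: K = P̄·Hᵀ·S⁻¹ = [-61/222; 3/37]
step 0: x' = x̄ + K·y = [-338/111, -156/37]
step 0: P' = (I − K·H)·P̄ = [497/222 109/37; 109/37 168/37]
step 1: x̄ = F·x = [208/111, 312/37]
step 1: P̄ = F·P·Fᵀ + Q = [412/111 100/37; 100/37 746/37]
step 1: y = z − H·x̄ = [-490/37]
step 1: S = H·P̄·Hᵀ + R = [3131/37]
step 1: K = P̄·Hᵀ·S⁻¹ = [-212/3131; 1192/3131]
step 1: x' = x̄ + K·y = [26024/9393, 10616/3131]
step 1: P' = (I − K·H)·P̄ = [31220/9393 15292/3131; 15292/3131 24726/3131]

step 0: x' = [-338/111, -156/37], P' = [497/222 109/37; 109/37 168/37]
step 1: x' = [26024/9393, 10616/3131], P' = [31220/9393 15292/3131; 15292/3131 24726/3131]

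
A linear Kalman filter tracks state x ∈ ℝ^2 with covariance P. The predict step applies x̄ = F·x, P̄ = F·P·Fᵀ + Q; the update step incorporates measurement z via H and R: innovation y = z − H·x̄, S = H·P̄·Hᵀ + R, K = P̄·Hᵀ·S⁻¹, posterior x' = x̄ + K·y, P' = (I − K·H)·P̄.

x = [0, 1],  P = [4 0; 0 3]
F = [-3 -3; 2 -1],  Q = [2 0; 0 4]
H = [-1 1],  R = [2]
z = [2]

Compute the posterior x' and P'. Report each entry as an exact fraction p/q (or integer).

x' = [-3, -1]
P' = [35/3 31/3; 31/3 329/30]

x̄ = F·x = [-3, -1]
P̄ = F·P·Fᵀ + Q = [65 -15; -15 23]
y = z − H·x̄ = [0]
S = H·P̄·Hᵀ + R = [120]
K = P̄·Hᵀ·S⁻¹ = [-2/3; 19/60]
x' = x̄ + K·y = [-3, -1]
P' = (I − K·H)·P̄ = [35/3 31/3; 31/3 329/30]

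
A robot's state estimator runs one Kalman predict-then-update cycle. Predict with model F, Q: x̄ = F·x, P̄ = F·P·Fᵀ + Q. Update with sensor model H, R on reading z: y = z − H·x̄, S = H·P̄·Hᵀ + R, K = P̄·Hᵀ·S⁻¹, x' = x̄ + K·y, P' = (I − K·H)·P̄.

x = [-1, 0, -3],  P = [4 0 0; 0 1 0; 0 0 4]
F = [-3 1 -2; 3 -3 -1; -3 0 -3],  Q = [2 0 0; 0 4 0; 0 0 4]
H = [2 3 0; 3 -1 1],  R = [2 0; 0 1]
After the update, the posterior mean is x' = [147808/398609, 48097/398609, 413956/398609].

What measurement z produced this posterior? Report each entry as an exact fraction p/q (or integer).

x̄ = F·x = [9, 0, 12]
P̄ = F·P·Fᵀ + Q = [55 -31 60; -31 53 -24; 60 -24 76]
S = H·P̄·Hᵀ + R = [327 2; 2 1219]
K = P̄·Hᵀ·S⁻¹ = [20211/398609 83678/398609; 118583/398609 -55784/398609; 57952/398609 91464/398609]
x' − x̄ = [-3439673/398609, 48097/398609, -4369352/398609] = K·y
y = (KᵀK)⁻¹·Kᵀ·(x' − x̄) = [-17, -37]
z = y + H·x̄ = [-17, -37] + [18, 39] = [1, 2]

z = [1, 2]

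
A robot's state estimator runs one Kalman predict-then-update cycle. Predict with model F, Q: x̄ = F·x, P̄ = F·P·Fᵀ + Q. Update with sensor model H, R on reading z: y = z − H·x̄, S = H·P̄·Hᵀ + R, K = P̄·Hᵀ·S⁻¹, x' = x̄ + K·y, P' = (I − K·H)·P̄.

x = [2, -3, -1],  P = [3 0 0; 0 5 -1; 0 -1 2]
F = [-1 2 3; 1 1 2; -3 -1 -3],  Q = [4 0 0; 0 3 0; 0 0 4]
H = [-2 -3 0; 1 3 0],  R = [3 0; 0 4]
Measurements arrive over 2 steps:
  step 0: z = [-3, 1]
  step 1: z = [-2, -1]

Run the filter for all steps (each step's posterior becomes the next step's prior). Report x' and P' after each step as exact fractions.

step 0: x̄ = F·x = [-11, -3, 0]
step 0: P̄ = F·P·Fᵀ + Q = [33 12 -10; 12 15 -21; -10 -21 48]
step 0: y = z − H·x̄ = [-34, 21]
step 0: S = H·P̄·Hᵀ + R = [414 -309; -309 244]
step 0: K = P̄·Hᵀ·S⁻¹ = [-29/45 -8/15; 259/1845 253/615; -461/1107 -305/369]
step 0: x' = x̄ + K·y = [-13/45, 1598/1845, -3541/1107]
step 0: P' = (I − K·H)·P̄ = [61/15 -31/15 41/9; -31/15 761/615 -967/369; 41/9 -967/369 24604/1107]
step 1: x̄ = F·x = [-13976/1845, -6443/1107, 5902/615]
step 1: P̄ = F·P·Fᵀ + Q = [99959/615 42770/369 -37663/205; 42770/369 111601/1107 -20470/123; -37663/205 -20470/123 60628/205]
step 1: y = z − H·x̄ = [-63857/1845, 14782/615]
step 1: S = H·P̄·Hᵀ + R = [1815086/615 -466491/205; -466491/205 362708/205]
step 1: K = P̄·Hᵀ·S⁻¹ = [-17989705/26851969 -15393206/26851969; 12391813/80555907 34984831/80555907; -12736065/26851969 -26745714/26851969]
step 1: x' = x̄ + K·y = [147737171/80555907, -170573770/241667721, 55643595/26851969]
step 1: P' = (I − K·H)·P̄ = [115541939/26851969 -177114763/80555907 145191051/26851969; -177114763/80555907 317054087/241667721 -84057969/26851969; 145191051/26851969 -84057969/26851969 712812718/26851969]

step 0: x' = [-13/45, 1598/1845, -3541/1107], P' = [61/15 -31/15 41/9; -31/15 761/615 -967/369; 41/9 -967/369 24604/1107]
step 1: x' = [147737171/80555907, -170573770/241667721, 55643595/26851969], P' = [115541939/26851969 -177114763/80555907 145191051/26851969; -177114763/80555907 317054087/241667721 -84057969/26851969; 145191051/26851969 -84057969/26851969 712812718/26851969]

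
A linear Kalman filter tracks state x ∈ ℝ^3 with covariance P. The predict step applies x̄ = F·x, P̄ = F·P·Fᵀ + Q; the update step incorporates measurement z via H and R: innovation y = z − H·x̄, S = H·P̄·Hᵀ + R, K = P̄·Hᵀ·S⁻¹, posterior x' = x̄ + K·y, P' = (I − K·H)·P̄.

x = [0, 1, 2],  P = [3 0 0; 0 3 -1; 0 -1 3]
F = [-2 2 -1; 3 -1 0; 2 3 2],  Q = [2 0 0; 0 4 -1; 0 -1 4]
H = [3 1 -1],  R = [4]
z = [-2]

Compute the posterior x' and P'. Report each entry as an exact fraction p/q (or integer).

x̄ = F·x = [0, -1, 7]
P̄ = F·P·Fᵀ + Q = [33 -25 -1; -25 34 10; -1 10 43]
y = z − H·x̄ = [6]
S = H·P̄·Hᵀ + R = [214]
K = P̄·Hᵀ·S⁻¹ = [75/214; -51/214; -18/107]
x' = x̄ + K·y = [225/107, -260/107, 641/107]
P' = (I − K·H)·P̄ = [1437/214 -1525/214 1243/107; -1525/214 4675/214 152/107; 1243/107 152/107 3953/107]

x' = [225/107, -260/107, 641/107]
P' = [1437/214 -1525/214 1243/107; -1525/214 4675/214 152/107; 1243/107 152/107 3953/107]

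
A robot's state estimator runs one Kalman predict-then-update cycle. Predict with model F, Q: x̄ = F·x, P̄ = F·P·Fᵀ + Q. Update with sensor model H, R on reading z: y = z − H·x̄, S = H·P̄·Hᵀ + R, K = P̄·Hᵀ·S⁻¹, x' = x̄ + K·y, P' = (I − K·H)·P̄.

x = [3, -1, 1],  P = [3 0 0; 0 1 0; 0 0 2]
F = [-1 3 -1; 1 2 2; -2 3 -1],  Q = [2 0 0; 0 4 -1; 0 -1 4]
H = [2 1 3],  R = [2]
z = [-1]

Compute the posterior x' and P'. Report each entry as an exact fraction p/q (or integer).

x̄ = F·x = [-7, 3, -10]
P̄ = F·P·Fᵀ + Q = [16 -1 17; -1 19 -5; 17 -5 27]
y = z − H·x̄ = [40]
S = H·P̄·Hᵀ + R = [498]
K = P̄·Hᵀ·S⁻¹ = [41/249; 1/249; 55/249]
x' = x̄ + K·y = [-103/249, 787/249, -290/249]
P' = (I − K·H)·P̄ = [622/249 -331/249 -277/249; -331/249 4729/249 -1355/249; -277/249 -1355/249 673/249]

x' = [-103/249, 787/249, -290/249]
P' = [622/249 -331/249 -277/249; -331/249 4729/249 -1355/249; -277/249 -1355/249 673/249]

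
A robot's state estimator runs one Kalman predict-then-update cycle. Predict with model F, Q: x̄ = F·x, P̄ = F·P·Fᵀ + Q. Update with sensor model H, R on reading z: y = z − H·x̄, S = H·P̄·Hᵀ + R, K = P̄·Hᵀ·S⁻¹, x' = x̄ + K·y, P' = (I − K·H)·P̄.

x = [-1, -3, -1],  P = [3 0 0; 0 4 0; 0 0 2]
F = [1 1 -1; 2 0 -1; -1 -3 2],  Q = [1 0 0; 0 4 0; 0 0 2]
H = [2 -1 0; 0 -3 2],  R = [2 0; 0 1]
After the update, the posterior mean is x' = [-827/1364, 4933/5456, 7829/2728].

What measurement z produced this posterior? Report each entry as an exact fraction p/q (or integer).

x̄ = F·x = [-3, -1, 8]
P̄ = F·P·Fᵀ + Q = [10 8 -19; 8 18 -10; -19 -10 49]
S = H·P̄·Hᵀ + R = [28 -50; -50 479]
K = P̄·Hᵀ·S⁻¹ = [331/1364 -71/682; -2329/5456 -543/2728; -1753/2728 273/1364]
x' − x̄ = [3265/1364, 10389/5456, -13995/2728] = K·y
y = (KᵀK)⁻¹·Kᵀ·(x' − x̄) = [3, -16]
z = y + H·x̄ = [3, -16] + [-5, 19] = [-2, 3]

z = [-2, 3]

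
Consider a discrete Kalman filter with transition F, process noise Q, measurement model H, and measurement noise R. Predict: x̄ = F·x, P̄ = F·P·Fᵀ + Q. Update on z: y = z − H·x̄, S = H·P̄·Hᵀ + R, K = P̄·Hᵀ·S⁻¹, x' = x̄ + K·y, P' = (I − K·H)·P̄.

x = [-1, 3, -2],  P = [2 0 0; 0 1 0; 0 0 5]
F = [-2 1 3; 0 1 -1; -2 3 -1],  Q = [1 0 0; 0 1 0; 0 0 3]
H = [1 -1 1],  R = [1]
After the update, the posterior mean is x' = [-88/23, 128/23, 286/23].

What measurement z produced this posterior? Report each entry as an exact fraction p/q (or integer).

z = [3]

x̄ = F·x = [-1, 5, 13]
P̄ = F·P·Fᵀ + Q = [55 -14 -4; -14 7 8; -4 8 25]
S = H·P̄·Hᵀ + R = [92]
K = P̄·Hᵀ·S⁻¹ = [65/92; -13/92; 13/92]
x' − x̄ = [-65/23, 13/23, -13/23] = K·y
y = (KᵀK)⁻¹·Kᵀ·(x' − x̄) = [-4]
z = y + H·x̄ = [-4] + [7] = [3]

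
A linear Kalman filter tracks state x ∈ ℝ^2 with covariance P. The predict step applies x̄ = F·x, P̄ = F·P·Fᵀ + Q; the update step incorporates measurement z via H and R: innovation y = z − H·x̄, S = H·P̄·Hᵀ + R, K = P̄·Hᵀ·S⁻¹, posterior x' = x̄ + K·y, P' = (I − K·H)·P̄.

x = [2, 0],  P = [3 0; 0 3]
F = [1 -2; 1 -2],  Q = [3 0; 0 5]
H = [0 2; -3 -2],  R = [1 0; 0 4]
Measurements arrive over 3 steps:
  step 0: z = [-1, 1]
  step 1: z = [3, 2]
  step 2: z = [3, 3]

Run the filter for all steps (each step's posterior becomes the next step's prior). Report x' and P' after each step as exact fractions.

step 0: x' = [-16/2803, -2673/5606], P' = [1386/2803 -375/2803; -375/2803 1295/5606]
step 1: x' = [-4896468/3682417, 4995683/3682417], P' = [1772600/3682417 -493214/3682417; -493214/3682417 850641/3682417]
step 2: x' = [-9409716683/4822600387, 6451564286/4822600387], P' = [2321189384/4822600387 -645930410/4822600387; -645930410/4822600387 1114024155/4822600387]

step 0: x̄ = F·x = [2, 2]
step 0: P̄ = F·P·Fᵀ + Q = [18 15; 15 20]
step 0: y = z − H·x̄ = [-5, 11]
step 0: S = H·P̄·Hᵀ + R = [81 -170; -170 426]
step 0: K = P̄·Hᵀ·S⁻¹ = [-750/2803 -852/2803; 1295/2803 -85/5606]
step 0: x' = x̄ + K·y = [-16/2803, -2673/5606]
step 0: P' = (I − K·H)·P̄ = [1386/2803 -375/2803; -375/2803 1295/5606]
step 1: x̄ = F·x = [2657/2803, 2657/2803]
step 1: P̄ = F·P·Fᵀ + Q = [13885/2803 5476/2803; 5476/2803 19491/2803]
step 1: y = z − H·x̄ = [3095/2803, 18891/2803]
step 1: S = H·P̄·Hᵀ + R = [80767/2803 -110820/2803; -110820/2803 279853/2803]
step 1: K = P̄·Hᵀ·S⁻¹ = [-986428/3682417 -1082843/3682417; 1701282/3682417 -55410/3682417]
step 1: x' = x̄ + K·y = [-4896468/3682417, 4995683/3682417]
step 1: P' = (I − K·H)·P̄ = [1772600/3682417 -493214/3682417; -493214/3682417 850641/3682417]
step 2: x̄ = F·x = [-14887834/3682417, -14887834/3682417]
step 2: P̄ = F·P·Fᵀ + Q = [18195271/3682417 7148020/3682417; 7148020/3682417 25560105/3682417]
step 2: y = z − H·x̄ = [40822919/3682417, -63391919/3682417]
step 2: S = H·P̄·Hᵀ + R = [105922837/3682417 -145128540/3682417; -145128540/3682417 366503767/3682417]
step 2: K = P̄·Hᵀ·S⁻¹ = [-1291860820/4822600387 -1417926833/4822600387; 2228048310/4822600387 -72564270/4822600387]
step 2: x' = x̄ + K·y = [-9409716683/4822600387, 6451564286/4822600387]
step 2: P' = (I − K·H)·P̄ = [2321189384/4822600387 -645930410/4822600387; -645930410/4822600387 1114024155/4822600387]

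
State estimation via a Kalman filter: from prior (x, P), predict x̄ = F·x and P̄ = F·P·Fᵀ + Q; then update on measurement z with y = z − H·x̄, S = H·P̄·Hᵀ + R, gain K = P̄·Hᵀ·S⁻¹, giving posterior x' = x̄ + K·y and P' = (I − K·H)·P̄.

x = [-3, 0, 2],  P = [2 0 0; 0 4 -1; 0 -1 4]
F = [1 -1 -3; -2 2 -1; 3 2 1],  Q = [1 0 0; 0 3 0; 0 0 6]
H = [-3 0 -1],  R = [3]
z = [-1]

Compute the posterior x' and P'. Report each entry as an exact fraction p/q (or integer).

x̄ = F·x = [-9, 4, -7]
P̄ = F·P·Fᵀ + Q = [37 5 -7; 5 35 0; -7 0 40]
y = z − H·x̄ = [-35]
S = H·P̄·Hᵀ + R = [334]
K = P̄·Hᵀ·S⁻¹ = [-52/167; -15/334; -19/334]
x' = x̄ + K·y = [317/167, 1861/334, -1673/334]
P' = (I − K·H)·P̄ = [771/167 55/167 -2157/167; 55/167 11465/334 -285/334; -2157/167 -285/334 12999/334]

x' = [317/167, 1861/334, -1673/334]
P' = [771/167 55/167 -2157/167; 55/167 11465/334 -285/334; -2157/167 -285/334 12999/334]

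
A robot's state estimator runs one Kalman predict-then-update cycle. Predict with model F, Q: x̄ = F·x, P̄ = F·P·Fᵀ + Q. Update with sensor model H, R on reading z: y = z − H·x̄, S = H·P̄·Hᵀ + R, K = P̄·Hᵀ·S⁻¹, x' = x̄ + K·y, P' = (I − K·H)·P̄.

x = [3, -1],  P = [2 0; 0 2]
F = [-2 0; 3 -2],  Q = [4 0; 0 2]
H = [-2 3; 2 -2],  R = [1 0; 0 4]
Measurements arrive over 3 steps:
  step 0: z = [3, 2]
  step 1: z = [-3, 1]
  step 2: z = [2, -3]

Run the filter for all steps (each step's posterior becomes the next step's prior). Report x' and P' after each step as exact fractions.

step 0: x̄ = F·x = [-6, 11]
step 0: P̄ = F·P·Fᵀ + Q = [12 -12; -12 28]
step 0: y = z − H·x̄ = [-42, 36]
step 0: S = H·P̄·Hᵀ + R = [445 -336; -336 260]
step 0: K = P̄·Hᵀ·S⁻¹ = [132/701 300/701; 300/701 172/701]
step 0: x' = x̄ + K·y = [1050/701, 1303/701]
step 0: P' = (I − K·H)·P̄ = [1932/701 1332/701; 1332/701 988/701]
step 1: x̄ = F·x = [-2100/701, 544/701]
step 1: P̄ = F·P·Fᵀ + Q = [10532/701 -6264/701; -6264/701 6758/701]
step 1: y = z − H·x̄ = [-7935/701, 5989/701]
step 1: S = H·P̄·Hᵀ + R = [178819/701 -145316/701; -145316/701 122076/701]
step 1: K = P̄·Hᵀ·S⁻¹ = [5704/254197 76738/254197; 78362/254197 39049/254197]
step 1: x' = x̄ + K·y = [-170458/254197, -356141/254197]
step 1: P' = (I − K·H)·P̄ = [466132/254197 312656/254197; 312656/254197 234558/254197]
step 2: x̄ = F·x = [340916/254197, 200908/254197]
step 2: P̄ = F·P·Fᵀ + Q = [2881316/254197 -1546168/254197; -1546168/254197 1889942/254197]
step 2: y = z − H·x̄ = [587502/254197, -1042607/254197]
step 2: S = H·P̄·Hᵀ + R = [47342955/254197 -38326596/254197; -38326596/254197 32471164/254197]
step 2: K = P̄·Hᵀ·S⁻¹ = [146968/6111303 613346/2037101; 1889086/6111303 312113/2037101]
step 2: x' = x̄ + K·y = [329598/2037101, 1785253/2037101]
step 2: P' = (I − K·H)·P̄ = [11187196/6111303 7507120/6111303; 7507120/6111303 512222/555573]

step 0: x' = [1050/701, 1303/701], P' = [1932/701 1332/701; 1332/701 988/701]
step 1: x' = [-170458/254197, -356141/254197], P' = [466132/254197 312656/254197; 312656/254197 234558/254197]
step 2: x' = [329598/2037101, 1785253/2037101], P' = [11187196/6111303 7507120/6111303; 7507120/6111303 512222/555573]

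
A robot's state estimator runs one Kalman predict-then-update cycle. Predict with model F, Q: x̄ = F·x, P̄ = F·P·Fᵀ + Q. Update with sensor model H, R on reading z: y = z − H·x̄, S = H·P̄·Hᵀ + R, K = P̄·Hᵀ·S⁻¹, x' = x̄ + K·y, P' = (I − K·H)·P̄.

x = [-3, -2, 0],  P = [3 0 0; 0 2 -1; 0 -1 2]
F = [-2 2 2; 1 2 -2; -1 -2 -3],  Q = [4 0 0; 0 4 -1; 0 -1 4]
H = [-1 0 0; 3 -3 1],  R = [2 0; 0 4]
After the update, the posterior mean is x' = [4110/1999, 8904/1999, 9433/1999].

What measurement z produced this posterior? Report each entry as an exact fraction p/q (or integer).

x̄ = F·x = [2, -7, 7]
P̄ = F·P·Fᵀ + Q = [24 -6 -4; -6 31 2; -4 2 21]
S = H·P̄·Hᵀ + R = [26 -86; -86 592]
K = P̄·Hᵀ·S⁻¹ = [-1703/1999 43/1999; -2911/3998 -1159/3998; 1313/3998 211/3998]
x' − x̄ = [112/1999, 22897/1999, -4560/1999] = K·y
y = (KᵀK)⁻¹·Kᵀ·(x' − x̄) = [-1, -37]
z = y + H·x̄ = [-1, -37] + [-2, 34] = [-3, -3]

z = [-3, -3]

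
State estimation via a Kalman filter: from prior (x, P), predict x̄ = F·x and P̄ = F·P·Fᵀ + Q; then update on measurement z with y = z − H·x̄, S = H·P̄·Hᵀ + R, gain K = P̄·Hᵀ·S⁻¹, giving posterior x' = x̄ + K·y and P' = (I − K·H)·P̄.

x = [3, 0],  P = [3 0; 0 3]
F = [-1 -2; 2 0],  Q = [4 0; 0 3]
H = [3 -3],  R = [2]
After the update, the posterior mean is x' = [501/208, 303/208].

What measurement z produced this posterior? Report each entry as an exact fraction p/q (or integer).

x̄ = F·x = [-3, 6]
P̄ = F·P·Fᵀ + Q = [19 -6; -6 15]
S = H·P̄·Hᵀ + R = [416]
K = P̄·Hᵀ·S⁻¹ = [75/416; -63/416]
x' − x̄ = [1125/208, -945/208] = K·y
y = (KᵀK)⁻¹·Kᵀ·(x' − x̄) = [30]
z = y + H·x̄ = [30] + [-27] = [3]

z = [3]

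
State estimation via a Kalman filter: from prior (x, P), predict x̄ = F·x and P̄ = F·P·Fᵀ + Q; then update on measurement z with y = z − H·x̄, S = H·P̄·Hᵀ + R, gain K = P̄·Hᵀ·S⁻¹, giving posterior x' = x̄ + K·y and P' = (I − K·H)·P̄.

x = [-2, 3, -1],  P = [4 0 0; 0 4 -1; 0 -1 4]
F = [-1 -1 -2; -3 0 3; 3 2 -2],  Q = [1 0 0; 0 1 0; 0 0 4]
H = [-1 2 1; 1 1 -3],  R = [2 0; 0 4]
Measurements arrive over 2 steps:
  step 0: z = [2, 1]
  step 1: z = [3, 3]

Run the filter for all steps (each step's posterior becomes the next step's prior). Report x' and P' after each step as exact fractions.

step 0: x̄ = F·x = [1, 3, 2]
step 0: P̄ = F·P·Fᵀ + Q = [21 -9 -2; -9 73 -66; -2 -66 80]
step 0: y = z − H·x̄ = [-5, 3]
step 0: S = H·P̄·Hᵀ + R = [171 198; 198 1208]
step 0: K = P̄·Hᵀ·S⁻¹ = [-13273/41841 311/4649; 13909/41841 755/4649; 146/41841 -1188/4649]
step 0: x' = x̄ + K·y = [116603/41841, 76363/41841, 50876/41841]
step 0: P' = (I − K·H)·P̄ = [284086/41841 71390/41841 114760/41841; 71390/41841 36202/41841 26804/41841; 114760/41841 26804/41841 61444/41841]
step 1: x̄ = F·x = [-294718/41841, -21909/4649, 400783/41841]
step 1: P̄ = F·P·Fᵀ + Q = [1316941/41841 106848/4649 -1548484/41841; 106848/4649 120659/4649 -163506/4649; -1548484/41841 -163506/4649 2379850/41841]
step 1: y = z − H·x̄ = [-175616/41841, 1819771/41841]
step 1: S = H·P̄·Hᵀ + R = [1488421/41841 -4159163/41841; -4159163/41841 44032378/41841]
step 1: K = P̄·Hᵀ·S⁻¹ = [-303229863/1152938009 152655602/1152938009; 367360483/1152938009 203905793/1152938009; 26922424/1152938009 -263474310/1152938009]
step 1: x' = x̄ + K·y = [-208917832/1152938009, 1893119206/1152938009, -528499867/1152938009]
step 1: P' = (I − K·H)·P̄ = [4198484236/1152938009 1026887386/1152938009 1538249738/1152938009; 1026887386/1152938009 724794406/1152938009 312019540/1152938009; 1538249738/1152938009 312019540/1152938009 968055506/1152938009]

step 0: x' = [116603/41841, 76363/41841, 50876/41841], P' = [284086/41841 71390/41841 114760/41841; 71390/41841 36202/41841 26804/41841; 114760/41841 26804/41841 61444/41841]
step 1: x' = [-208917832/1152938009, 1893119206/1152938009, -528499867/1152938009], P' = [4198484236/1152938009 1026887386/1152938009 1538249738/1152938009; 1026887386/1152938009 724794406/1152938009 312019540/1152938009; 1538249738/1152938009 312019540/1152938009 968055506/1152938009]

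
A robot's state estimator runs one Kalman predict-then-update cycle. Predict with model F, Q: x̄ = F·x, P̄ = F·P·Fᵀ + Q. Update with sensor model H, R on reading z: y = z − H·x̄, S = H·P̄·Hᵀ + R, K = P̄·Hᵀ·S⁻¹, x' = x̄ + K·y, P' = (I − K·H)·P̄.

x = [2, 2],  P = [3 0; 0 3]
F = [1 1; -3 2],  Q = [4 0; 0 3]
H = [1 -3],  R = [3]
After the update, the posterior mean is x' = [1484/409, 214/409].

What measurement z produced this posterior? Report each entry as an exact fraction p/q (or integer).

z = [2]

x̄ = F·x = [4, -2]
P̄ = F·P·Fᵀ + Q = [10 -3; -3 42]
S = H·P̄·Hᵀ + R = [409]
K = P̄·Hᵀ·S⁻¹ = [19/409; -129/409]
x' − x̄ = [-152/409, 1032/409] = K·y
y = (KᵀK)⁻¹·Kᵀ·(x' − x̄) = [-8]
z = y + H·x̄ = [-8] + [10] = [2]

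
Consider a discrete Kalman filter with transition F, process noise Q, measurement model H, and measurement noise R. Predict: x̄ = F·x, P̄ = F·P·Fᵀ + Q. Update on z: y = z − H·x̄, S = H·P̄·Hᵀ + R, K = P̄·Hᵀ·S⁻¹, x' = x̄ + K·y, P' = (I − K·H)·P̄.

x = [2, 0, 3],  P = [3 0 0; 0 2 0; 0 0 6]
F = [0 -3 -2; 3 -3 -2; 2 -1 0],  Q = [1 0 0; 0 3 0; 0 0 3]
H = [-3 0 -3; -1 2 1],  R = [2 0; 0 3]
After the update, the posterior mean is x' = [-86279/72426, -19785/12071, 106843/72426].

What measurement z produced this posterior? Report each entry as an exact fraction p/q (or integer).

z = [-1, -1]

x̄ = F·x = [-6, 0, 4]
P̄ = F·P·Fᵀ + Q = [43 42 6; 42 72 24; 6 24 17]
S = H·P̄·Hᵀ + R = [650 -318; -318 267]
K = P̄·Hᵀ·S⁻¹ = [-8101/24142 -8098/36213; -2133/12071 3156/12071; 113/24142 8204/36213]
x' − x̄ = [348277/72426, -19785/12071, -182861/72426] = K·y
y = (KᵀK)⁻¹·Kᵀ·(x' − x̄) = [-7, -11]
z = y + H·x̄ = [-7, -11] + [6, 10] = [-1, -1]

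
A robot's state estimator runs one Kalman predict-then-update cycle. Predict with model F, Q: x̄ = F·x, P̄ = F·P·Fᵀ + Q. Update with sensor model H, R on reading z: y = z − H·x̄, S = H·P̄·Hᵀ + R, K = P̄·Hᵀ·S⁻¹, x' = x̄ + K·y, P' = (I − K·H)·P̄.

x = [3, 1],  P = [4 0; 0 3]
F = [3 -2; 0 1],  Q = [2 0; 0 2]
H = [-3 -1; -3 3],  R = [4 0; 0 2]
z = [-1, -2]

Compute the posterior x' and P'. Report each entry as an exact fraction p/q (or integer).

x' = [349/631, -298/5679]
P' = [158/631 118/631; 118/631 5798/17037]

x̄ = F·x = [7, 1]
P̄ = F·P·Fᵀ + Q = [50 -6; -6 5]
y = z − H·x̄ = [21, 16]
S = H·P̄·Hᵀ + R = [423 471; 471 605]
K = P̄·Hᵀ·S⁻¹ = [-148/631 -60/631; -3839/17037 1306/5679]
x' = x̄ + K·y = [349/631, -298/5679]
P' = (I − K·H)·P̄ = [158/631 118/631; 118/631 5798/17037]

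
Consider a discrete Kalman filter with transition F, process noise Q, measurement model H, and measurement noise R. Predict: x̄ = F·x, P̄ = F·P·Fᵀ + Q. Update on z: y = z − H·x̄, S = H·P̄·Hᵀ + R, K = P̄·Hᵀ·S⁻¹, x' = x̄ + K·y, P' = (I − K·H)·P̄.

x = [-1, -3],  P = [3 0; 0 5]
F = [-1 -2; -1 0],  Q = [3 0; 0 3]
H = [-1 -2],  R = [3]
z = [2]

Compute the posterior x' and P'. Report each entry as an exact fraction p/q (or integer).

x̄ = F·x = [7, 1]
P̄ = F·P·Fᵀ + Q = [26 3; 3 6]
y = z − H·x̄ = [11]
S = H·P̄·Hᵀ + R = [65]
K = P̄·Hᵀ·S⁻¹ = [-32/65; -3/13]
x' = x̄ + K·y = [103/65, -20/13]
P' = (I − K·H)·P̄ = [666/65 -57/13; -57/13 33/13]

x' = [103/65, -20/13]
P' = [666/65 -57/13; -57/13 33/13]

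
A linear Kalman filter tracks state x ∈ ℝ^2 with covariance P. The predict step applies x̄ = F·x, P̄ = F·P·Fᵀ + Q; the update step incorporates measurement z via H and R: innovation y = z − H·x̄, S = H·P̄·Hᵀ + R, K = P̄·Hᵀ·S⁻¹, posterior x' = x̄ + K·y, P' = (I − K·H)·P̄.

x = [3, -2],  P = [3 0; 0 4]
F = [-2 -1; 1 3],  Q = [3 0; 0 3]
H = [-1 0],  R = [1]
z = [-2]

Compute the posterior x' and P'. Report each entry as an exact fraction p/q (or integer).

x̄ = F·x = [-4, -3]
P̄ = F·P·Fᵀ + Q = [19 -18; -18 42]
y = z − H·x̄ = [-6]
S = H·P̄·Hᵀ + R = [20]
K = P̄·Hᵀ·S⁻¹ = [-19/20; 9/10]
x' = x̄ + K·y = [17/10, -42/5]
P' = (I − K·H)·P̄ = [19/20 -9/10; -9/10 129/5]

x' = [17/10, -42/5]
P' = [19/20 -9/10; -9/10 129/5]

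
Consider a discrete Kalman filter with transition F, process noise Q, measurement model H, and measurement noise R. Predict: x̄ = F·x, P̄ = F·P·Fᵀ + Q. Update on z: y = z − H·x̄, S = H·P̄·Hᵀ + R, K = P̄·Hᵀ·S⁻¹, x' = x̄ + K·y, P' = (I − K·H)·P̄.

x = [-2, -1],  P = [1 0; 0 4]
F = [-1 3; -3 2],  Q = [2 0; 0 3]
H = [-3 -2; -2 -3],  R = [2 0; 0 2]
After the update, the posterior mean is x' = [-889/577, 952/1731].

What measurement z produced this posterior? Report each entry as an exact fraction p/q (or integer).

x̄ = F·x = [-1, 4]
P̄ = F·P·Fᵀ + Q = [39 27; 27 28]
S = H·P̄·Hᵀ + R = [789 753; 753 734]
K = P̄·Hᵀ·S⁻¹ = [-1929/4039 1104/4039; 3356/12117 -1907/4039]
x' − x̄ = [-312/577, -5972/1731] = K·y
y = (KᵀK)⁻¹·Kᵀ·(x' − x̄) = [8, 12]
z = y + H·x̄ = [8, 12] + [-5, -10] = [3, 2]

z = [3, 2]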